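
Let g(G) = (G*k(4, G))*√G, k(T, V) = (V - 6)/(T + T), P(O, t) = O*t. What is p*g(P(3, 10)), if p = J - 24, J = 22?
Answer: -180*√30 ≈ -985.90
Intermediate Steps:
k(T, V) = (-6 + V)/(2*T) (k(T, V) = (-6 + V)/((2*T)) = (-6 + V)*(1/(2*T)) = (-6 + V)/(2*T))
g(G) = G^(3/2)*(-¾ + G/8) (g(G) = (G*((½)*(-6 + G)/4))*√G = (G*((½)*(¼)*(-6 + G)))*√G = (G*(-¾ + G/8))*√G = G^(3/2)*(-¾ + G/8))
p = -2 (p = 22 - 24 = -2)
p*g(P(3, 10)) = -(3*10)^(3/2)*(-6 + 3*10)/4 = -30^(3/2)*(-6 + 30)/4 = -30*√30*24/4 = -180*√30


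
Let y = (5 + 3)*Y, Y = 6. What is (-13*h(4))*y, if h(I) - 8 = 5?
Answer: -8112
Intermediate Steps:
h(I) = 13 (h(I) = 8 + 5 = 13)
y = 48 (y = (5 + 3)*6 = 8*6 = 48)
(-13*h(4))*y = -13*13*48 = -169*48 = -8112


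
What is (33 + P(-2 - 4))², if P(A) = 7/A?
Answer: 36481/36 ≈ 1013.4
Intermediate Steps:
(33 + P(-2 - 4))² = (33 + 7/(-2 - 4))² = (33 + 7/(-6))² = (33 + 7*(-⅙))² = (33 - 7/6)² = (191/6)² = 36481/36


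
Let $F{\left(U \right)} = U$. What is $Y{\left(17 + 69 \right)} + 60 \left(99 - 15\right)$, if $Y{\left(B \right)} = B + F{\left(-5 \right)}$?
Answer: $5121$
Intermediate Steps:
$Y{\left(B \right)} = -5 + B$ ($Y{\left(B \right)} = B - 5 = -5 + B$)
$Y{\left(17 + 69 \right)} + 60 \left(99 - 15\right) = \left(-5 + \left(17 + 69\right)\right) + 60 \left(99 - 15\right) = \left(-5 + 86\right) + 60 \cdot 84 = 81 + 5040 = 5121$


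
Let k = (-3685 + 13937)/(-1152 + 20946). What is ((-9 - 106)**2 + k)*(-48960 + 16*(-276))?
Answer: -2328847384192/3299 ≈ -7.0593e+8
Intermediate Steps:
k = 5126/9897 (k = 10252/19794 = 10252*(1/19794) = 5126/9897 ≈ 0.51793)
((-9 - 106)**2 + k)*(-48960 + 16*(-276)) = ((-9 - 106)**2 + 5126/9897)*(-48960 + 16*(-276)) = ((-115)**2 + 5126/9897)*(-48960 - 4416) = (13225 + 5126/9897)*(-53376) = (130892951/9897)*(-53376) = -2328847384192/3299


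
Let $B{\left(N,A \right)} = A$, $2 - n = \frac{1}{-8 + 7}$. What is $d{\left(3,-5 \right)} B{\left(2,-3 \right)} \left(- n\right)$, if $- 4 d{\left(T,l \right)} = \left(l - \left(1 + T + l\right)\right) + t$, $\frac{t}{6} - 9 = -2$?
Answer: $- \frac{171}{2} \approx -85.5$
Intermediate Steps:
$n = 3$ ($n = 2 - \frac{1}{-8 + 7} = 2 - \frac{1}{-1} = 2 - -1 = 2 + 1 = 3$)
$t = 42$ ($t = 54 + 6 \left(-2\right) = 54 - 12 = 42$)
$d{\left(T,l \right)} = - \frac{41}{4} + \frac{T}{4}$ ($d{\left(T,l \right)} = - \frac{\left(l - \left(1 + T + l\right)\right) + 42}{4} = - \frac{\left(-1 - T\right) + 42}{4} = - \frac{41 - T}{4} = - \frac{41}{4} + \frac{T}{4}$)
$d{\left(3,-5 \right)} B{\left(2,-3 \right)} \left(- n\right) = \left(- \frac{41}{4} + \frac{1}{4} \cdot 3\right) \left(-3\right) \left(\left(-1\right) 3\right) = \left(- \frac{41}{4} + \frac{3}{4}\right) \left(-3\right) \left(-3\right) = \left(- \frac{19}{2}\right) \left(-3\right) \left(-3\right) = \frac{57}{2} \left(-3\right) = - \frac{171}{2}$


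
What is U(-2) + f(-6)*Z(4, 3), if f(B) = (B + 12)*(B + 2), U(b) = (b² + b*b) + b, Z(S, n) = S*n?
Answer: -282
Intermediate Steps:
U(b) = b + 2*b² (U(b) = (b² + b²) + b = 2*b² + b = b + 2*b²)
f(B) = (2 + B)*(12 + B) (f(B) = (12 + B)*(2 + B) = (2 + B)*(12 + B))
U(-2) + f(-6)*Z(4, 3) = -2*(1 + 2*(-2)) + (24 + (-6)² + 14*(-6))*(4*3) = -2*(1 - 4) + (24 + 36 - 84)*12 = -2*(-3) - 24*12 = 6 - 288 = -282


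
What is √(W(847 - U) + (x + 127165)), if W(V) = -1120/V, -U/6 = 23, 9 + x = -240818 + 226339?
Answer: √4372837565/197 ≈ 335.67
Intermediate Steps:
x = -14488 (x = -9 + (-240818 + 226339) = -9 - 14479 = -14488)
U = -138 (U = -6*23 = -138)
√(W(847 - U) + (x + 127165)) = √(-1120/(847 - 1*(-138)) + (-14488 + 127165)) = √(-1120/(847 + 138) + 112677) = √(-1120/985 + 112677) = √(-1120*1/985 + 112677) = √(-224/197 + 112677) = √(22197145/197) = √4372837565/197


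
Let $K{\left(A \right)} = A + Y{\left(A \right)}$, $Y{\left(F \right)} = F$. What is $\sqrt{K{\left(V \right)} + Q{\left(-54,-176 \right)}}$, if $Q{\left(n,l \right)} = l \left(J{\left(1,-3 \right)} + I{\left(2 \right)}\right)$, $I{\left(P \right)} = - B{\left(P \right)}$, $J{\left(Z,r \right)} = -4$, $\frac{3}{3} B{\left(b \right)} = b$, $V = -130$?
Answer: $2 \sqrt{199} \approx 28.213$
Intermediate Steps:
$B{\left(b \right)} = b$
$K{\left(A \right)} = 2 A$ ($K{\left(A \right)} = A + A = 2 A$)
$I{\left(P \right)} = - P$
$Q{\left(n,l \right)} = - 6 l$ ($Q{\left(n,l \right)} = l \left(-4 - 2\right) = l \left(-6\right) = - 6 l$)
$\sqrt{K{\left(V \right)} + Q{\left(-54,-176 \right)}} = \sqrt{2 \left(-130\right) - -1056} = \sqrt{-260 + 1056} = \sqrt{796} = 2 \sqrt{199}$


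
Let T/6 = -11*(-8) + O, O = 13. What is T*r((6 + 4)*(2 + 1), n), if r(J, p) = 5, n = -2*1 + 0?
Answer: 3030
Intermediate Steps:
T = 606 (T = 6*(-11*(-8) + 13) = 6*(88 + 13) = 6*101 = 606)
n = -2 (n = -2 + 0 = -2)
T*r((6 + 4)*(2 + 1), n) = 606*5 = 3030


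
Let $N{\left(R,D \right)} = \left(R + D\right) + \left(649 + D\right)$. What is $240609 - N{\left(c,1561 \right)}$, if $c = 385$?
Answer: $236453$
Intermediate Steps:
$N{\left(R,D \right)} = 649 + R + 2 D$ ($N{\left(R,D \right)} = \left(D + R\right) + \left(649 + D\right) = 649 + R + 2 D$)
$240609 - N{\left(c,1561 \right)} = 240609 - \left(649 + 385 + 2 \cdot 1561\right) = 240609 - \left(649 + 385 + 3122\right) = 240609 - 4156 = 236453$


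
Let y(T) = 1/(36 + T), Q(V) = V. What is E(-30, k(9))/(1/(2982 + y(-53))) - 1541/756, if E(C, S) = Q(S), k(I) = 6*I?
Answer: 2069464835/12852 ≈ 1.6102e+5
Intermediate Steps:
E(C, S) = S
E(-30, k(9))/(1/(2982 + y(-53))) - 1541/756 = (6*9)/(1/(2982 + 1/(36 - 53))) - 1541/756 = 54/(1/(2982 + 1/(-17))) - 1541*1/756 = 54/(1/(2982 - 1/17)) - 1541/756 = 54/(1/(50693/17)) - 1541/756 = 54/(17/50693) - 1541/756 = 54*(50693/17) - 1541/756 = 2737422/17 - 1541/756 = 2069464835/12852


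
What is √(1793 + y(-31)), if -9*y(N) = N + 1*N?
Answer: √16199/3 ≈ 42.425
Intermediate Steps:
y(N) = -2*N/9 (y(N) = -(N + 1*N)/9 = -(N + N)/9 = -2*N/9)
√(1793 + y(-31)) = √(1793 - 2/9*(-31)) = √(1793 + 62/9) = √(16199/9) = √16199/3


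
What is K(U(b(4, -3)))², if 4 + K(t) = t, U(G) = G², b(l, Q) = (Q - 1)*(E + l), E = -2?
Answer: 3600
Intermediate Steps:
b(l, Q) = (-1 + Q)*(-2 + l) (b(l, Q) = (Q - 1)*(-2 + l) = (-1 + Q)*(-2 + l))
K(t) = -4 + t
K(U(b(4, -3)))² = (-4 + (2 - 1*4 - 2*(-3) - 3*4)²)² = (-4 + (2 - 4 + 6 - 12)²)² = (-4 + (-8)²)² = (-4 + 64)² = 60² = 3600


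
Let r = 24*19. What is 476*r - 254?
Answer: 216802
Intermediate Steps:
r = 456
476*r - 254 = 476*456 - 254 = 217056 - 254 = 216802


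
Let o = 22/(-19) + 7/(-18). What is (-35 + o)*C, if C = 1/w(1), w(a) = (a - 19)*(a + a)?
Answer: 12499/12312 ≈ 1.0152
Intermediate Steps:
w(a) = 2*a*(-19 + a) (w(a) = (-19 + a)*(2*a) = 2*a*(-19 + a))
o = -529/342 (o = 22*(-1/19) + 7*(-1/18) = -22/19 - 7/18 = -529/342 ≈ -1.5468)
C = -1/36 (C = 1/(2*1*(-19 + 1)) = 1/(2*1*(-18)) = 1/(-36) = -1/36 ≈ -0.027778)
(-35 + o)*C = (-35 - 529/342)*(-1/36) = -12499/342*(-1/36) = 12499/12312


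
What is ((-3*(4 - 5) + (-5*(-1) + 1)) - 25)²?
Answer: 256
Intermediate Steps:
((-3*(4 - 5) + (-5*(-1) + 1)) - 25)² = ((-3*(-1) + (5 + 1)) - 25)² = ((3 + 6) - 25)² = (9 - 25)² = (-16)² = 256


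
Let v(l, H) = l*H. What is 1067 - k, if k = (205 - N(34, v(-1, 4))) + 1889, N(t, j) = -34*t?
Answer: -2183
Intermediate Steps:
v(l, H) = H*l
k = 3250 (k = (205 - (-34)*34) + 1889 = (205 - 1*(-1156)) + 1889 = (205 + 1156) + 1889 = 1361 + 1889 = 3250)
1067 - k = 1067 - 1*3250 = 1067 - 3250 = -2183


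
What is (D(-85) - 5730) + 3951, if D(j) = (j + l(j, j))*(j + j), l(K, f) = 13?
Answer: 10461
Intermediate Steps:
D(j) = 2*j*(13 + j) (D(j) = (j + 13)*(j + j) = (13 + j)*(2*j) = 2*j*(13 + j))
(D(-85) - 5730) + 3951 = (2*(-85)*(13 - 85) - 5730) + 3951 = (2*(-85)*(-72) - 5730) + 3951 = (12240 - 5730) + 3951 = 6510 + 3951 = 10461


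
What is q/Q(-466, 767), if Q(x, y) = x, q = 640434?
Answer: -320217/233 ≈ -1374.3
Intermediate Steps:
q/Q(-466, 767) = 640434/(-466) = 640434*(-1/466) = -320217/233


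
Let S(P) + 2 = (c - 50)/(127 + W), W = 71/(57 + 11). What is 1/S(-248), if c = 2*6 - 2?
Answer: -8707/20134 ≈ -0.43245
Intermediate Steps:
W = 71/68 ≈ 1.0441
c = 10 (c = 12 - 2 = 10)
S(P) = -20134/8707 (S(P) = -2 + (10 - 50)/(127 + 71/68) = -2 - 40/8707/68 = -2 - 40*68/8707 = -2 - 2720/8707 = -20134/8707)
1/S(-248) = 1/(-20134/8707) = -8707/20134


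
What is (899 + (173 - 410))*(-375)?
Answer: -248250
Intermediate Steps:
(899 + (173 - 410))*(-375) = (899 - 237)*(-375) = 662*(-375) = -248250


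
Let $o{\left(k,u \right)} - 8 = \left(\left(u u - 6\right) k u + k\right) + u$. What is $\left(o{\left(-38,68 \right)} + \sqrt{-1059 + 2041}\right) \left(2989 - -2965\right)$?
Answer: $-71048331796 + 5954 \sqrt{982} \approx -7.1048 \cdot 10^{10}$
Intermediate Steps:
$o{\left(k,u \right)} = 8 + k + u + k u \left(-6 + u^{2}\right)$ ($o{\left(k,u \right)} = 8 + \left(\left(\left(u u - 6\right) k u + k\right) + u\right) = 8 + \left(\left(\left(u^{2} - 6\right) k u + k\right) + u\right) = 8 + \left(\left(\left(-6 + u^{2}\right) k u + k\right) + u\right) = 8 + \left(\left(k \left(-6 + u^{2}\right) u + k\right) + u\right) = 8 + \left(\left(k u \left(-6 + u^{2}\right) + k\right) + u\right) = 8 + \left(\left(k + k u \left(-6 + u^{2}\right)\right) + u\right) = 8 + \left(k + u + k u \left(-6 + u^{2}\right)\right) = 8 + k + u + k u \left(-6 + u^{2}\right)$)
$\left(o{\left(-38,68 \right)} + \sqrt{-1059 + 2041}\right) \left(2989 - -2965\right) = \left(\left(8 - 38 + 68 - 38 \cdot 68^{3} - \left(-228\right) 68\right) + \sqrt{-1059 + 2041}\right) \left(2989 - -2965\right) = \left(\left(8 - 38 + 68 - 11948416 + 15504\right) + \sqrt{982}\right) \left(2989 + 2965\right) = \left(\left(8 - 38 + 68 - 11948416 + 15504\right) + \sqrt{982}\right) 5954 = \left(-11932874 + \sqrt{982}\right) 5954 = -71048331796 + 5954 \sqrt{982}$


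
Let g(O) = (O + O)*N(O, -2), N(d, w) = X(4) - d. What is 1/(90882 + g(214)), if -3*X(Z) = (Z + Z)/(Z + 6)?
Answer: -15/12362 ≈ -0.0012134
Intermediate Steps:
X(Z) = -2*Z/(3*(6 + Z)) (X(Z) = -(Z + Z)/(3*(Z + 6)) = -2*Z/(3*(6 + Z)))
N(d, w) = -4/15 - d (N(d, w) = -2*4/(18 + 3*4) - d = -2*4/(18 + 12) - d = -2*4/30 - d = -2*4*1/30 - d = -4/15 - d)
g(O) = 2*O*(-4/15 - O) (g(O) = (O + O)*(-4/15 - O) = (2*O)*(-4/15 - O) = 2*O*(-4/15 - O))
1/(90882 + g(214)) = 1/(90882 - 2/15*214*(4 + 15*214)) = 1/(90882 - 2/15*214*(4 + 3210)) = 1/(90882 - 2/15*214*3214) = 1/(90882 - 1375592/15) = 1/(-12362/15) = -15/12362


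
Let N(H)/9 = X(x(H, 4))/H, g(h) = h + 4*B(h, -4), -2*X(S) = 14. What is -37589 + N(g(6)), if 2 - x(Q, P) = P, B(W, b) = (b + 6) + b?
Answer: -75115/2 ≈ -37558.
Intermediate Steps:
B(W, b) = 6 + 2*b (B(W, b) = (6 + b) + b = 6 + 2*b)
x(Q, P) = 2 - P
X(S) = -7 (X(S) = -½*14 = -7)
g(h) = -8 + h (g(h) = h + 4*(6 + 2*(-4)) = h + 4*(6 - 8) = h + 4*(-2) = h - 8 = -8 + h)
N(H) = -63/H (N(H) = 9*(-7/H) = -63/H)
-37589 + N(g(6)) = -37589 - 63/(-8 + 6) = -37589 - 63/(-2) = -37589 - 63*(-½) = -37589 + 63/2 = -75115/2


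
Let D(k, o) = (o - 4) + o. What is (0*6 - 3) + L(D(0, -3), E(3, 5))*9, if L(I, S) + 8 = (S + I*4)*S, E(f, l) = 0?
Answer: -75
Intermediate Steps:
D(k, o) = -4 + 2*o (D(k, o) = (-4 + o) + o = -4 + 2*o)
L(I, S) = -8 + S*(S + 4*I) (L(I, S) = -8 + (S + I*4)*S = -8 + (S + 4*I)*S = -8 + S*(S + 4*I))
(0*6 - 3) + L(D(0, -3), E(3, 5))*9 = (0*6 - 3) + (-8 + 0**2 + 4*(-4 + 2*(-3))*0)*9 = (0 - 3) + (-8 + 0 + 4*(-4 - 6)*0)*9 = -3 + (-8 + 0 + 4*(-10)*0)*9 = -3 + (-8 + 0 + 0)*9 = -3 - 8*9 = -3 - 72 = -75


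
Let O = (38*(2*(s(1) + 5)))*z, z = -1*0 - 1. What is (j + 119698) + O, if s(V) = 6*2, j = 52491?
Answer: 170897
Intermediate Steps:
s(V) = 12
z = -1 (z = 0 - 1 = -1)
O = -1292 (O = (38*(2*(12 + 5)))*(-1) = (38*(2*17))*(-1) = (38*34)*(-1) = 1292*(-1) = -1292)
(j + 119698) + O = (52491 + 119698) - 1292 = 172189 - 1292 = 170897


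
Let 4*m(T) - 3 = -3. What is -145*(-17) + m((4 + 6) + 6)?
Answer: 2465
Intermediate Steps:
m(T) = 0 (m(T) = 3/4 + (1/4)*(-3) = 3/4 - 3/4 = 0)
-145*(-17) + m((4 + 6) + 6) = -145*(-17) + 0 = 2465 + 0 = 2465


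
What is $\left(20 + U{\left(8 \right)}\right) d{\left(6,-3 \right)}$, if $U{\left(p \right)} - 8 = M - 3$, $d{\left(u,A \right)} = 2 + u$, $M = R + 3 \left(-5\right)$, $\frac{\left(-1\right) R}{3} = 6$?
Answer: $-64$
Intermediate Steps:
$R = -18$ ($R = \left(-3\right) 6 = -18$)
$M = -33$ ($M = -18 + 3 \left(-5\right) = -18 - 15 = -33$)
$U{\left(p \right)} = -28$ ($U{\left(p \right)} = 8 - 36 = -28$)
$\left(20 + U{\left(8 \right)}\right) d{\left(6,-3 \right)} = \left(20 - 28\right) \left(2 + 6\right) = \left(-8\right) 8 = -64$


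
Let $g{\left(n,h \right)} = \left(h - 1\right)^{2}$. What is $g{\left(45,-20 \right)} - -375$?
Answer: $816$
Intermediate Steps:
$g{\left(n,h \right)} = \left(-1 + h\right)^{2}$
$g{\left(45,-20 \right)} - -375 = \left(-1 - 20\right)^{2} - -375 = \left(-21\right)^{2} + 375 = 441 + 375 = 816$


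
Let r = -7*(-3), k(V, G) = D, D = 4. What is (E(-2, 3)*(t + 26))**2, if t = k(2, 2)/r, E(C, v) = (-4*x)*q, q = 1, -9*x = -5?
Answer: 121000000/35721 ≈ 3387.4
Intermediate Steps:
x = 5/9 (x = -1/9*(-5) = 5/9 ≈ 0.55556)
k(V, G) = 4
r = 21
E(C, v) = -20/9 (E(C, v) = -4*5/9*1 = -20/9*1 = -20/9)
t = 4/21 ≈ 0.19048
(E(-2, 3)*(t + 26))**2 = (-20*(4/21 + 26)/9)**2 = (-20/9*550/21)**2 = (-11000/189)**2 = 121000000/35721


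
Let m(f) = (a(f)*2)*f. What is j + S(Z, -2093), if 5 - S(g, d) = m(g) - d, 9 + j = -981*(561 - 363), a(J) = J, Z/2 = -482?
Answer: -2054927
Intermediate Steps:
Z = -964 (Z = 2*(-482) = -964)
j = -194247 (j = -9 - 981*(561 - 363) = -9 - 981*198 = -9 - 194238 = -194247)
m(f) = 2*f² (m(f) = (f*2)*f = (2*f)*f = 2*f²)
S(g, d) = 5 + d - 2*g² (S(g, d) = 5 - (2*g² - d) = 5 - (-d + 2*g²) = 5 + (d - 2*g²) = 5 + d - 2*g²)
j + S(Z, -2093) = -194247 + (5 - 2093 - 2*(-964)²) = -194247 + (5 - 2093 - 2*929296) = -194247 + (5 - 2093 - 1858592) = -194247 - 1860680 = -2054927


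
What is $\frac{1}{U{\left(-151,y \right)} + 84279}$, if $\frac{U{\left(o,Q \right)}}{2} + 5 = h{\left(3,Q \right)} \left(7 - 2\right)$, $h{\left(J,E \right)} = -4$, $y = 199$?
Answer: $\frac{1}{84229} \approx 1.1872 \cdot 10^{-5}$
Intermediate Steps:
$U{\left(o,Q \right)} = -50$ ($U{\left(o,Q \right)} = -10 + 2 \left(- 4 \left(7 - 2\right)\right) = -10 + 2 \left(\left(-4\right) 5\right) = -10 + 2 \left(-20\right) = -10 - 40 = -50$)
$\frac{1}{U{\left(-151,y \right)} + 84279} = \frac{1}{-50 + 84279} = \frac{1}{84229}$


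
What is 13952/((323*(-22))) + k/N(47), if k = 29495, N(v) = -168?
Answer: -105967703/596904 ≈ -177.53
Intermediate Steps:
13952/((323*(-22))) + k/N(47) = 13952/((323*(-22))) + 29495/(-168) = 13952/(-7106) + 29495*(-1/168) = 13952*(-1/7106) - 29495/168 = -6976/3553 - 29495/168 = -105967703/596904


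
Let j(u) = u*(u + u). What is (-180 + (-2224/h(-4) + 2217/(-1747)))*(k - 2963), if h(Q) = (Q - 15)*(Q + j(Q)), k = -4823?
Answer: 320368276274/232351 ≈ 1.3788e+6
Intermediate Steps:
j(u) = 2*u**2 (j(u) = u*(2*u) = 2*u**2)
h(Q) = (-15 + Q)*(Q + 2*Q**2) (h(Q) = (Q - 15)*(Q + 2*Q**2) = (-15 + Q)*(Q + 2*Q**2))
(-180 + (-2224/h(-4) + 2217/(-1747)))*(k - 2963) = (-180 + (-2224*(-1/(4*(-15 - 29*(-4) + 2*(-4)**2))) + 2217/(-1747)))*(-4823 - 2963) = (-180 + (-2224*(-1/(4*(-15 + 116 + 2*16))) + 2217*(-1/1747)))*(-7786) = (-180 + (-2224*(-1/(4*(-15 + 116 + 32))) - 2217/1747))*(-7786) = (-180 + (-2224/((-4*133)) - 2217/1747))*(-7786) = (-180 + (-2224/(-532) - 2217/1747))*(-7786) = (-180 + (-2224*(-1/532) - 2217/1747))*(-7786) = (-180 + (556/133 - 2217/1747))*(-7786) = (-180 + 676471/232351)*(-7786) = -41146709/232351*(-7786) = 320368276274/232351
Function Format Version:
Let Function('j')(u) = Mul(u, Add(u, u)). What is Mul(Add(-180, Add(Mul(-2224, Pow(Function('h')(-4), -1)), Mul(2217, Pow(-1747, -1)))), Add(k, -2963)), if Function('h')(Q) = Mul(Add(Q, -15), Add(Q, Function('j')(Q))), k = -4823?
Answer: Rational(320368276274, 232351) ≈ 1.3788e+6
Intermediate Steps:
Function('j')(u) = Mul(2, Pow(u, 2)) (Function('j')(u) = Mul(u, Mul(2, u)) = Mul(2, Pow(u, 2)))
Function('h')(Q) = Mul(Add(-15, Q), Add(Q, Mul(2, Pow(Q, 2)))) (Function('h')(Q) = Mul(Add(Q, -15), Add(Q, Mul(2, Pow(Q, 2)))) = Mul(Add(-15, Q), Add(Q, Mul(2, Pow(Q, 2)))))
Mul(Add(-180, Add(Mul(-2224, Pow(Function('h')(-4), -1)), Mul(2217, Pow(-1747, -1)))), Add(k, -2963)) = Mul(Add(-180, Add(Mul(-2224, Pow(Mul(-4, Add(-15, Mul(-29, -4), Mul(2, Pow(-4, 2)))), -1)), Mul(2217, Pow(-1747, -1)))), Add(-4823, -2963)) = Mul(Add(-180, Add(Mul(-2224, Pow(Mul(-4, Add(-15, 116, Mul(2, 16))), -1)), Mul(2217, Rational(-1, 1747)))), -7786) = Mul(Add(-180, Add(Mul(-2224, Pow(Mul(-4, Add(-15, 116, 32)), -1)), Rational(-2217, 1747))), -7786) = Mul(Add(-180, Add(Mul(-2224, Pow(Mul(-4, 133), -1)), Rational(-2217, 1747))), -7786) = Mul(Add(-180, Add(Mul(-2224, Pow(-532, -1)), Rational(-2217, 1747))), -7786) = Mul(Add(-180, Add(Mul(-2224, Rational(-1, 532)), Rational(-2217, 1747))), -7786) = Mul(Add(-180, Add(Rational(556, 133), Rational(-2217, 1747))), -7786) = Mul(Add(-180, Rational(676471, 232351)), -7786) = Mul(Rational(-41146709, 232351), -7786) = Rational(320368276274, 232351)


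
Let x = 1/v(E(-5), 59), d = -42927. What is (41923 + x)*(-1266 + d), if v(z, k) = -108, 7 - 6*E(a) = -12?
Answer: -66697298273/36 ≈ -1.8527e+9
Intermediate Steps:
E(a) = 19/6 (E(a) = 7/6 - 1/6*(-12) = 7/6 + 2 = 19/6)
x = -1/108 (x = 1/(-108) = -1/108 ≈ -0.0092593)
(41923 + x)*(-1266 + d) = (41923 - 1/108)*(-1266 - 42927) = (4527683/108)*(-44193) = -66697298273/36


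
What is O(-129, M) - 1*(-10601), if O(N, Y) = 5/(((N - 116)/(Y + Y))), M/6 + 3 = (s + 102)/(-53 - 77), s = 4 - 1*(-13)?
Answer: 33767239/3185 ≈ 10602.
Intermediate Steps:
s = 17 (s = 4 + 13 = 17)
M = -1527/65 (M = -18 + 6*((17 + 102)/(-53 - 77)) = -18 + 6*(119/(-130)) = -18 + 6*(119*(-1/130)) = -18 + 6*(-119/130) = -18 - 357/65 = -1527/65 ≈ -23.492)
O(N, Y) = 10*Y/(-116 + N) (O(N, Y) = 5/(((-116 + N)/((2*Y)))) = 5/(((-116 + N)*(1/(2*Y)))) = 5/(((-116 + N)/(2*Y))) = 5*(2*Y/(-116 + N)) = 10*Y/(-116 + N))
O(-129, M) - 1*(-10601) = 10*(-1527/65)/(-116 - 129) - 1*(-10601) = 10*(-1527/65)/(-245) + 10601 = 10*(-1527/65)*(-1/245) + 10601 = 3054/3185 + 10601 = 33767239/3185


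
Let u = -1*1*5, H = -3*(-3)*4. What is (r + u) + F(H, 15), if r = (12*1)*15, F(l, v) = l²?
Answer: 1471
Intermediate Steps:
H = 36 (H = 9*4 = 36)
r = 180 (r = 12*15 = 180)
u = -5 (u = -1*5 = -5)
(r + u) + F(H, 15) = (180 - 5) + 36² = 175 + 1296 = 1471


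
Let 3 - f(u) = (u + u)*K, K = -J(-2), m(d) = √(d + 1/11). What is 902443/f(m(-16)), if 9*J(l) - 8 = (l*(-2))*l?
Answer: 902443/3 ≈ 3.0081e+5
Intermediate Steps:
J(l) = 8/9 - 2*l²/9 (J(l) = 8/9 + ((l*(-2))*l)/9 = 8/9 + ((-2*l)*l)/9 = 8/9 + (-2*l²)/9 = 8/9 - 2*l²/9)
m(d) = √(1/11 + d) (m(d) = √(d + 1/11) = √(1/11 + d))
K = 0 (K = -(8/9 - 2/9*(-2)²) = -(8/9 - 2/9*4) = -(8/9 - 8/9) = -1*0 = 0)
f(u) = 3 (f(u) = 3 - (u + u)*0 = 3 - 2*u*0 = 3 - 1*0 = 3 + 0 = 3)
902443/f(m(-16)) = 902443/3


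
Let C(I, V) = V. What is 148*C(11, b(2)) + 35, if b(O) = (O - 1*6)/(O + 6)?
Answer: -39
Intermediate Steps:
b(O) = (-6 + O)/(6 + O) (b(O) = (O - 6)/(6 + O) = (-6 + O)/(6 + O))
148*C(11, b(2)) + 35 = 148*((-6 + 2)/(6 + 2)) + 35 = 148*(-4/8) + 35 = 148*((⅛)*(-4)) + 35 = 148*(-½) + 35 = -74 + 35 = -39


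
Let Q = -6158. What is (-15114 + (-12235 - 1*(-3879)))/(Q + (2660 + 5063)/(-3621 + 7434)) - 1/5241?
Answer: 468999434779/123020583171 ≈ 3.8124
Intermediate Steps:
(-15114 + (-12235 - 1*(-3879)))/(Q + (2660 + 5063)/(-3621 + 7434)) - 1/5241 = (-15114 + (-12235 - 1*(-3879)))/(-6158 + (2660 + 5063)/(-3621 + 7434)) - 1/5241 = (-15114 + (-12235 + 3879))/(-6158 + 7723/3813) - 1*1/5241 = (-15114 - 8356)/(-6158 + 7723*(1/3813)) - 1/5241 = -23470/(-6158 + 7723/3813) - 1/5241 = -23470/(-23472731/3813) - 1/5241 = -23470*(-3813/23472731) - 1/5241 = 89491110/23472731 - 1/5241 = 468999434779/123020583171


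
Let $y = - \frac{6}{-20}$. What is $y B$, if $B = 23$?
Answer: $\frac{69}{10} \approx 6.9$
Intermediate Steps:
$y = \frac{3}{10}$ ($y = \left(-6\right) \left(- \frac{1}{20}\right) = \frac{3}{10} \approx 0.3$)
$y B = \frac{3}{10} \cdot 23 = \frac{69}{10}$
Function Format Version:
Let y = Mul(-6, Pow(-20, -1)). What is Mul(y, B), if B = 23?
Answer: Rational(69, 10) ≈ 6.9000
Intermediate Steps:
y = Rational(3, 10) (y = Mul(-6, Rational(-1, 20)) = Rational(3, 10) ≈ 0.30000)
Mul(y, B) = Mul(Rational(3, 10), 23) = Rational(69, 10)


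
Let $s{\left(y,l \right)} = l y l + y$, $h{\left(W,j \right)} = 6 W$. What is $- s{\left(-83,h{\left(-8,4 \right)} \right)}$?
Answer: $191315$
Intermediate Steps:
$s{\left(y,l \right)} = y + y l^{2}$ ($s{\left(y,l \right)} = y l^{2} + y = y + y l^{2}$)
$- s{\left(-83,h{\left(-8,4 \right)} \right)} = - \left(-83\right) \left(1 + \left(6 \left(-8\right)\right)^{2}\right) = - \left(-83\right) \left(1 + \left(-48\right)^{2}\right) = - \left(-83\right) \left(1 + 2304\right) = - \left(-83\right) 2305 = \left(-1\right) \left(-191315\right) = 191315$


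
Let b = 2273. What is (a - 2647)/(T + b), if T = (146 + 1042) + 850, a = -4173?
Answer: -6820/4311 ≈ -1.5820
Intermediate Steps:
T = 2038 (T = 1188 + 850 = 2038)
(a - 2647)/(T + b) = (-4173 - 2647)/(2038 + 2273) = -6820/4311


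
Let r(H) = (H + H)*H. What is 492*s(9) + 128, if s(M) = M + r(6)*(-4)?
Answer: -137140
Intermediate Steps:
r(H) = 2*H**2 (r(H) = (2*H)*H = 2*H**2)
s(M) = -288 + M (s(M) = M + (2*6**2)*(-4) = M + (2*36)*(-4) = M + 72*(-4) = M - 288 = -288 + M)
492*s(9) + 128 = 492*(-288 + 9) + 128 = 492*(-279) + 128 = -137268 + 128 = -137140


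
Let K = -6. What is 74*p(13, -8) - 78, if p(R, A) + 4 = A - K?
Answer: -522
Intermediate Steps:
p(R, A) = 2 + A (p(R, A) = -4 + (A - 1*(-6)) = -4 + (A + 6) = -4 + (6 + A) = 2 + A)
74*p(13, -8) - 78 = 74*(2 - 8) - 78 = 74*(-6) - 78 = -444 - 78 = -522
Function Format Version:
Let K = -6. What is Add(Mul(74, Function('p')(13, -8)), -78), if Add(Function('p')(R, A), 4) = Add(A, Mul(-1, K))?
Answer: -522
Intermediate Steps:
Function('p')(R, A) = Add(2, A) (Function('p')(R, A) = Add(-4, Add(A, Mul(-1, -6))) = Add(-4, Add(A, 6)) = Add(-4, Add(6, A)) = Add(2, A))
Add(Mul(74, Function('p')(13, -8)), -78) = Add(Mul(74, Add(2, -8)), -78) = Add(Mul(74, -6), -78) = Add(-444, -78) = -522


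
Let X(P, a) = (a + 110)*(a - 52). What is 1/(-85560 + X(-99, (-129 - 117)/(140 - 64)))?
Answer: -1444/132064283 ≈ -1.0934e-5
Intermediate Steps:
X(P, a) = (-52 + a)*(110 + a) (X(P, a) = (110 + a)*(-52 + a) = (-52 + a)*(110 + a))
1/(-85560 + X(-99, (-129 - 117)/(140 - 64))) = 1/(-85560 + (-5720 + ((-129 - 117)/(140 - 64))**2 + 58*((-129 - 117)/(140 - 64)))) = 1/(-85560 + (-5720 + (-246/76)**2 + 58*(-246/76))) = 1/(-85560 + (-5720 + (-246*1/76)**2 + 58*(-246*1/76))) = 1/(-85560 + (-5720 + (-123/38)**2 + 58*(-123/38))) = 1/(-85560 + (-5720 + 15129/1444 - 3567/19)) = 1/(-85560 - 8515643/1444) = 1/(-132064283/1444) = -1444/132064283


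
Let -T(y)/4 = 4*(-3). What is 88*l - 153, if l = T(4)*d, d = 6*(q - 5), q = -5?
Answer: -253593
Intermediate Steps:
T(y) = 48 (T(y) = -16*(-3) = -4*(-12) = 48)
d = -60 (d = 6*(-5 - 5) = 6*(-10) = -60)
l = -2880 (l = 48*(-60) = -2880)
88*l - 153 = 88*(-2880) - 153 = -253440 - 153 = -253593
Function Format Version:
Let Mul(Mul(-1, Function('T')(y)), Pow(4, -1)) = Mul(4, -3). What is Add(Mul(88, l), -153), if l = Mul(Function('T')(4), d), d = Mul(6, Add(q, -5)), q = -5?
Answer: -253593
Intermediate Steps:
Function('T')(y) = 48 (Function('T')(y) = Mul(-4, Mul(4, -3)) = Mul(-4, -12) = 48)
d = -60 (d = Mul(6, Add(-5, -5)) = Mul(6, -10) = -60)
l = -2880 (l = Mul(48, -60) = -2880)
Add(Mul(88, l), -153) = Add(Mul(88, -2880), -153) = Add(-253440, -153) = -253593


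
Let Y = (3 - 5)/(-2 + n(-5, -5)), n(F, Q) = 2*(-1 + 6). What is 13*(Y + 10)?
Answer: 507/4 ≈ 126.75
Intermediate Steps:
n(F, Q) = 10 (n(F, Q) = 2*5 = 10)
Y = -¼ (Y = (3 - 5)/(-2 + 10) = -2/8 = -2*⅛ = -¼ ≈ -0.25000)
13*(Y + 10) = 13*(-¼ + 10) = 13*(39/4) = 507/4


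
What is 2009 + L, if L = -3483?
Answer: -1474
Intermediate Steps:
2009 + L = 2009 - 3483 = -1474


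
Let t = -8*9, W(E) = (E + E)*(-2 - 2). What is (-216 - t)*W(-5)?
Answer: -5760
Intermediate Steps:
W(E) = -8*E (W(E) = (2*E)*(-4) = -8*E)
t = -72
(-216 - t)*W(-5) = (-216 - 1*(-72))*(-8*(-5)) = (-216 + 72)*40 = -144*40 = -5760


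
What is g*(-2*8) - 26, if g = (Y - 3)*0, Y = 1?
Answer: -26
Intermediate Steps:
g = 0 (g = (1 - 3)*0 = -2*0 = 0)
g*(-2*8) - 26 = 0*(-2*8) - 26 = 0*(-16) - 26 = 0 - 26 = -26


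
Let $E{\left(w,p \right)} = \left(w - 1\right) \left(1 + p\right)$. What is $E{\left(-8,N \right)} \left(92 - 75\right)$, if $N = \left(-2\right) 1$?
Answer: $153$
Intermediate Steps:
$N = -2$
$E{\left(w,p \right)} = \left(1 + p\right) \left(-1 + w\right)$ ($E{\left(w,p \right)} = \left(-1 + w\right) \left(1 + p\right) = \left(1 + p\right) \left(-1 + w\right)$)
$E{\left(-8,N \right)} \left(92 - 75\right) = \left(-1 - 8 - -2 - -16\right) \left(92 - 75\right) = \left(-1 - 8 + 2 + 16\right) 17 = 9 \cdot 17 = 153$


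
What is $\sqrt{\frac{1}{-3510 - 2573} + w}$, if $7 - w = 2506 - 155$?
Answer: $\frac{i \sqrt{86734777899}}{6083} \approx 48.415 i$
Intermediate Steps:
$w = -2344$ ($w = 7 - \left(2506 - 155\right) = 7 - 2351 = -2344$)
$\sqrt{\frac{1}{-3510 - 2573} + w} = \sqrt{\frac{1}{-3510 - 2573} - 2344} = \sqrt{\frac{1}{-6083} - 2344} = \sqrt{- \frac{1}{6083} - 2344} = \sqrt{- \frac{14258553}{6083}} = \frac{i \sqrt{86734777899}}{6083}$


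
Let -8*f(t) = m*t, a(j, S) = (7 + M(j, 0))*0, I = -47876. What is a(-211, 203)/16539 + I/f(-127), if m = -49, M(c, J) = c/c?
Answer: 383008/6223 ≈ 61.547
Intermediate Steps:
M(c, J) = 1
a(j, S) = 0 (a(j, S) = (7 + 1)*0 = 8*0 = 0)
f(t) = 49*t/8 (f(t) = -(-49)*t/8 = 49*t/8)
a(-211, 203)/16539 + I/f(-127) = 0/16539 - 47876/((49/8)*(-127)) = 0*(1/16539) - 47876/(-6223/8) = 0 - 47876*(-8/6223) = 0 + 383008/6223 = 383008/6223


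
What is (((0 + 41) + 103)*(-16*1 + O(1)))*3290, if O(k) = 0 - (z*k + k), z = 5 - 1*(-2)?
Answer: -11370240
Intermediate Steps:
z = 7 (z = 5 + 2 = 7)
O(k) = -8*k (O(k) = 0 - (7*k + k) = 0 - 8*k = -8*k)
(((0 + 41) + 103)*(-16*1 + O(1)))*3290 = (((0 + 41) + 103)*(-16*1 - 8*1))*3290 = ((41 + 103)*(-16 - 8))*3290 = (144*(-24))*3290 = -3456*3290 = -11370240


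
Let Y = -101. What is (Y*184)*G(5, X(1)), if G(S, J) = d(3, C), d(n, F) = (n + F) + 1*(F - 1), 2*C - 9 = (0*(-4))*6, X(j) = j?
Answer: -204424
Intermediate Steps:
C = 9/2 (C = 9/2 + ((0*(-4))*6)/2 = 9/2 + (0*6)/2 = 9/2 + (½)*0 = 9/2 + 0 = 9/2 ≈ 4.5000)
d(n, F) = -1 + n + 2*F (d(n, F) = (F + n) + 1*(-1 + F) = (F + n) + (-1 + F) = -1 + n + 2*F)
G(S, J) = 11 (G(S, J) = -1 + 3 + 2*(9/2) = -1 + 3 + 9 = 11)
(Y*184)*G(5, X(1)) = -101*184*11 = -18584*11 = -204424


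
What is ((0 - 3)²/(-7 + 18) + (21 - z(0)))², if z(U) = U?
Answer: 57600/121 ≈ 476.03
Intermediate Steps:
((0 - 3)²/(-7 + 18) + (21 - z(0)))² = ((0 - 3)²/(-7 + 18) + (21 - 1*0))² = ((-3)²/11 + (21 + 0))² = (9*(1/11) + 21)² = (9/11 + 21)² = (240/11)² = 57600/121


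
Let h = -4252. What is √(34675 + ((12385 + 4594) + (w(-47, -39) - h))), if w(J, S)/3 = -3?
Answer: √55897 ≈ 236.43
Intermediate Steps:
w(J, S) = -9 (w(J, S) = 3*(-3) = -9)
√(34675 + ((12385 + 4594) + (w(-47, -39) - h))) = √(34675 + ((12385 + 4594) + (-9 - 1*(-4252)))) = √(34675 + (16979 + (-9 + 4252))) = √(34675 + (16979 + 4243)) = √(34675 + 21222) = √55897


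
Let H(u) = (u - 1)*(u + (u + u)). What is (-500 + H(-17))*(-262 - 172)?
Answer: -181412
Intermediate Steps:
H(u) = 3*u*(-1 + u) (H(u) = (-1 + u)*(u + 2*u) = (-1 + u)*(3*u) = 3*u*(-1 + u))
(-500 + H(-17))*(-262 - 172) = (-500 + 3*(-17)*(-1 - 17))*(-262 - 172) = (-500 + 3*(-17)*(-18))*(-434) = (-500 + 918)*(-434) = 418*(-434) = -181412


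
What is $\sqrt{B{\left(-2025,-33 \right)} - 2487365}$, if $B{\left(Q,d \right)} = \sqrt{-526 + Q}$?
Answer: $\sqrt{-2487365 + i \sqrt{2551}} \approx 0.02 + 1577.1 i$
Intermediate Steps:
$\sqrt{B{\left(-2025,-33 \right)} - 2487365} = \sqrt{\sqrt{-526 - 2025} - 2487365} = \sqrt{\sqrt{-2551} - 2487365} = \sqrt{i \sqrt{2551} - 2487365} = \sqrt{-2487365 + i \sqrt{2551}}$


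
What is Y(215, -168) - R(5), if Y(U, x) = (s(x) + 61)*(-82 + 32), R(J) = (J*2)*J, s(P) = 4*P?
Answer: 30500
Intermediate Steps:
R(J) = 2*J**2 (R(J) = (2*J)*J = 2*J**2)
Y(U, x) = -3050 - 200*x (Y(U, x) = (4*x + 61)*(-82 + 32) = (61 + 4*x)*(-50) = -3050 - 200*x)
Y(215, -168) - R(5) = (-3050 - 200*(-168)) - 2*5**2 = (-3050 + 33600) - 2*25 = 30550 - 1*50 = 30550 - 50 = 30500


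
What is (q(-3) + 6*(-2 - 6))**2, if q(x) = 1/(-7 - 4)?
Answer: 279841/121 ≈ 2312.7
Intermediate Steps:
q(x) = -1/11 (q(x) = 1/(-11) = -1/11)
(q(-3) + 6*(-2 - 6))**2 = (-1/11 + 6*(-2 - 6))**2 = (-1/11 + 6*(-8))**2 = (-1/11 - 48)**2 = (-529/11)**2 = 279841/121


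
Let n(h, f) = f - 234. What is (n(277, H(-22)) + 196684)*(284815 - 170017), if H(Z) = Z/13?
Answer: 293174346744/13 ≈ 2.2552e+10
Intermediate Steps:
H(Z) = Z/13 (H(Z) = Z*(1/13) = Z/13)
n(h, f) = -234 + f
(n(277, H(-22)) + 196684)*(284815 - 170017) = ((-234 + (1/13)*(-22)) + 196684)*(284815 - 170017) = ((-234 - 22/13) + 196684)*114798 = (-3064/13 + 196684)*114798 = (2553828/13)*114798 = 293174346744/13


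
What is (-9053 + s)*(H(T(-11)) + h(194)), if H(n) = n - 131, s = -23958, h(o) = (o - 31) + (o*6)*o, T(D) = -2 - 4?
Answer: -7455270262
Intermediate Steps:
T(D) = -6
h(o) = -31 + o + 6*o² (h(o) = (-31 + o) + (6*o)*o = (-31 + o) + 6*o² = -31 + o + 6*o²)
H(n) = -131 + n
(-9053 + s)*(H(T(-11)) + h(194)) = (-9053 - 23958)*((-131 - 6) + (-31 + 194 + 6*194²)) = -33011*(-137 + (-31 + 194 + 6*37636)) = -33011*(-137 + (-31 + 194 + 225816)) = -33011*(-137 + 225979) = -33011*225842 = -7455270262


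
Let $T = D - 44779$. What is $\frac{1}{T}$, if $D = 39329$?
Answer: $- \frac{1}{5450} \approx -0.00018349$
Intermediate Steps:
$T = -5450$ ($T = 39329 - 44779 = -5450$)
$\frac{1}{T} = \frac{1}{-5450} = - \frac{1}{5450}$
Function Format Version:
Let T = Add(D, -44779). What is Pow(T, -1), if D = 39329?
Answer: Rational(-1, 5450) ≈ -0.00018349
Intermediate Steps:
T = -5450 (T = Add(39329, -44779) = -5450)
Pow(T, -1) = Pow(-5450, -1) = Rational(-1, 5450)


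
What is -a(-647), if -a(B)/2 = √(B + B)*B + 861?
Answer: 1722 - 1294*I*√1294 ≈ 1722.0 - 46548.0*I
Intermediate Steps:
a(B) = -1722 - 2*√2*B^(3/2) (a(B) = -2*(√(B + B)*B + 861) = -2*(√(2*B)*B + 861) = -2*((√2*√B)*B + 861) = -2*(√2*B^(3/2) + 861) = -2*(861 + √2*B^(3/2)) = -1722 - 2*√2*B^(3/2))
-a(-647) = -(-1722 - 2*√2*(-647)^(3/2)) = -(-1722 - 2*√2*(-647*I*√647)) = -(-1722 + 1294*I*√1294) = 1722 - 1294*I*√1294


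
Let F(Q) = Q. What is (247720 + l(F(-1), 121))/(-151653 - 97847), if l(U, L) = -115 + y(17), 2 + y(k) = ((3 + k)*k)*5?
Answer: -249303/249500 ≈ -0.99921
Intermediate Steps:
y(k) = -2 + 5*k*(3 + k) (y(k) = -2 + ((3 + k)*k)*5 = -2 + (k*(3 + k))*5 = -2 + 5*k*(3 + k))
l(U, L) = 1583 (l(U, L) = -115 + (-2 + 5*17² + 15*17) = -115 + (-2 + 5*289 + 255) = -115 + (-2 + 1445 + 255) = -115 + 1698 = 1583)
(247720 + l(F(-1), 121))/(-151653 - 97847) = (247720 + 1583)/(-151653 - 97847) = 249303/(-249500) = 249303*(-1/249500) = -249303/249500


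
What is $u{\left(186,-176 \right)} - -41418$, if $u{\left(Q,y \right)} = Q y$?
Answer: $8682$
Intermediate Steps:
$u{\left(186,-176 \right)} - -41418 = 186 \left(-176\right) - -41418 = -32736 + 41418 = 8682$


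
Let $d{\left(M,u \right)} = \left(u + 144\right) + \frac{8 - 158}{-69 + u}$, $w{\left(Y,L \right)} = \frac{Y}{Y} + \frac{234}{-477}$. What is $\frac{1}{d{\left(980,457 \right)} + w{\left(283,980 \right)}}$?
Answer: $\frac{10282}{6180745} \approx 0.0016636$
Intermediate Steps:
$w{\left(Y,L \right)} = \frac{27}{53}$ ($w{\left(Y,L \right)} = 1 + 234 \left(- \frac{1}{477}\right) = 1 - \frac{26}{53} = \frac{27}{53}$)
$d{\left(M,u \right)} = 144 + u - \frac{150}{-69 + u}$ ($d{\left(M,u \right)} = \left(144 + u\right) - \frac{150}{-69 + u} = 144 + u - \frac{150}{-69 + u}$)
$\frac{1}{d{\left(980,457 \right)} + w{\left(283,980 \right)}} = \frac{1}{\frac{-10086 + 457^{2} + 75 \cdot 457}{-69 + 457} + \frac{27}{53}} = \frac{1}{\frac{-10086 + 208849 + 34275}{388} + \frac{27}{53}} = \frac{1}{\frac{1}{388} \cdot 233038 + \frac{27}{53}} = \frac{1}{\frac{116519}{194} + \frac{27}{53}} = \frac{1}{\frac{6180745}{10282}} = \frac{10282}{6180745}$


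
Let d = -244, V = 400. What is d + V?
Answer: 156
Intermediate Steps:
d + V = -244 + 400 = 156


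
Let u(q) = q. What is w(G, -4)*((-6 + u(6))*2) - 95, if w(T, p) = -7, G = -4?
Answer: -95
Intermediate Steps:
w(G, -4)*((-6 + u(6))*2) - 95 = -7*(-6 + 6)*2 - 95 = -0*2 - 95 = -7*0 - 95 = 0 - 95 = -95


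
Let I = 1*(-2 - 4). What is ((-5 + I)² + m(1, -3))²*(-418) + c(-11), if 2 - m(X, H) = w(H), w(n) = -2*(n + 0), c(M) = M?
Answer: -5722013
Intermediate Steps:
w(n) = -2*n
I = -6 (I = 1*(-6) = -6)
m(X, H) = 2 + 2*H (m(X, H) = 2 - (-2)*H = 2 + 2*H)
((-5 + I)² + m(1, -3))²*(-418) + c(-11) = ((-5 - 6)² + (2 + 2*(-3)))²*(-418) - 11 = ((-11)² + (2 - 6))²*(-418) - 11 = (121 - 4)²*(-418) - 11 = 117²*(-418) - 11 = 13689*(-418) - 11 = -5722002 - 11 = -5722013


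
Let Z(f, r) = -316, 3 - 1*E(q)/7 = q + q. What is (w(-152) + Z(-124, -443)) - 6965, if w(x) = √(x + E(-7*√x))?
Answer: -7281 + √(-131 + 196*I*√38) ≈ -7257.7 + 25.945*I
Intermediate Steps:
E(q) = 21 - 14*q (E(q) = 21 - 7*(q + q) = 21 - 14*q)
w(x) = √(21 + x + 98*√x) (w(x) = √(x + (21 - (-98)*√x)) = √(x + (21 + 98*√x)) = √(21 + x + 98*√x))
(w(-152) + Z(-124, -443)) - 6965 = (√(21 - 152 + 98*√(-152)) - 316) - 6965 = (√(21 - 152 + 98*(2*I*√38)) - 316) - 6965 = (√(21 - 152 + 196*I*√38) - 316) - 6965 = (√(-131 + 196*I*√38) - 316) - 6965 = (-316 + √(-131 + 196*I*√38)) - 6965 = -7281 + √(-131 + 196*I*√38)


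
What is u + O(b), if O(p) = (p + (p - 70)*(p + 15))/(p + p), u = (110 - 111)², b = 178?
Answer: 10689/178 ≈ 60.051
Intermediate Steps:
u = 1 (u = (-1)² = 1)
O(p) = (p + (-70 + p)*(15 + p))/(2*p) (O(p) = (p + (-70 + p)*(15 + p))/((2*p)) = (p + (-70 + p)*(15 + p))*(1/(2*p)) = (p + (-70 + p)*(15 + p))/(2*p))
u + O(b) = 1 + (-27 + (½)*178 - 525/178) = 1 + (-27 + 89 - 525*1/178) = 1 + (-27 + 89 - 525/178) = 1 + 10511/178 = 10689/178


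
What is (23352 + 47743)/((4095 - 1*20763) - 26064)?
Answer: -71095/42732 ≈ -1.6637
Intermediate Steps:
(23352 + 47743)/((4095 - 1*20763) - 26064) = 71095/((4095 - 20763) - 26064) = 71095/(-16668 - 26064) = 71095/(-42732) = 71095*(-1/42732) = -71095/42732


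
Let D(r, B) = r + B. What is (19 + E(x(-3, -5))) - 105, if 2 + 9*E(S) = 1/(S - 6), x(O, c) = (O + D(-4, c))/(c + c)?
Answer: -18629/216 ≈ -86.245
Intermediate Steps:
D(r, B) = B + r
x(O, c) = (-4 + O + c)/(2*c) (x(O, c) = (O + (c - 4))/(c + c) = (O + (-4 + c))/((2*c)) = (-4 + O + c)*(1/(2*c)) = (-4 + O + c)/(2*c))
E(S) = -2/9 + 1/(9*(-6 + S)) (E(S) = -2/9 + 1/(9*(S - 6)) = -2/9 + 1/(9*(-6 + S)))
(19 + E(x(-3, -5))) - 105 = (19 + (13 - (-4 - 3 - 5)/(-5))/(9*(-6 + (½)*(-4 - 3 - 5)/(-5)))) - 105 = (19 + (13 - (-1)*(-12)/5)/(9*(-6 + (½)*(-⅕)*(-12)))) - 105 = (19 + (13 - 2*6/5)/(9*(-6 + 6/5))) - 105 = (19 + (13 - 12/5)/(9*(-24/5))) - 105 = (19 + (⅑)*(-5/24)*(53/5)) - 105 = (19 - 53/216) - 105 = 4051/216 - 105 = -18629/216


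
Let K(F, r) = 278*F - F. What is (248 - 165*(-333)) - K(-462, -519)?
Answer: 183167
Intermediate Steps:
K(F, r) = 277*F
(248 - 165*(-333)) - K(-462, -519) = (248 - 165*(-333)) - 277*(-462) = (248 + 54945) - 1*(-127974) = 55193 + 127974 = 183167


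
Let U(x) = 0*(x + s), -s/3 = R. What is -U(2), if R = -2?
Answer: 0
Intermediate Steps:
s = 6 (s = -3*(-2) = 6)
U(x) = 0 (U(x) = 0*(x + 6) = 0*(6 + x) = 0)
-U(2) = -1*0 = 0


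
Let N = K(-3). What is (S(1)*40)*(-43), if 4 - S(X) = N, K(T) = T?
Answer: -12040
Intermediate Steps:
N = -3
S(X) = 7 (S(X) = 4 - 1*(-3) = 4 + 3 = 7)
(S(1)*40)*(-43) = (7*40)*(-43) = 280*(-43) = -12040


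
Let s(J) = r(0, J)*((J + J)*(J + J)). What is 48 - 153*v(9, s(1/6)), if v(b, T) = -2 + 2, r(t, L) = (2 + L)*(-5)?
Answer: 48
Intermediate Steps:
r(t, L) = -10 - 5*L
s(J) = 4*J²*(-10 - 5*J) (s(J) = (-10 - 5*J)*((J + J)*(J + J)) = (-10 - 5*J)*((2*J)*(2*J)) = (-10 - 5*J)*(4*J²) = 4*J²*(-10 - 5*J))
v(b, T) = 0
48 - 153*v(9, s(1/6)) = 48 - 153*0 = 48 + 0 = 48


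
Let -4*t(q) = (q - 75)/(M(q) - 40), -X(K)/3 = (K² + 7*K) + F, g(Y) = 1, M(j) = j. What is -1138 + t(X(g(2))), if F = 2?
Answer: -9107/8 ≈ -1138.4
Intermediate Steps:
X(K) = -6 - 21*K - 3*K² (X(K) = -3*((K² + 7*K) + 2) = -3*(2 + K² + 7*K) = -6 - 21*K - 3*K²)
t(q) = -(-75 + q)/(4*(-40 + q)) (t(q) = -(q - 75)/(4*(q - 40)) = -(-75 + q)/(4*(-40 + q)))
-1138 + t(X(g(2))) = -1138 + (75 - (-6 - 21*1 - 3*1²))/(4*(-40 + (-6 - 21*1 - 3*1²))) = -1138 + (75 - (-6 - 21 - 3*1))/(4*(-40 + (-6 - 21 - 3*1))) = -1138 + (75 - (-6 - 21 - 3))/(4*(-40 + (-6 - 21 - 3))) = -1138 + (75 - 1*(-30))/(4*(-40 - 30)) = -1138 + (¼)*(75 + 30)/(-70) = -1138 + (¼)*(-1/70)*105 = -1138 - 3/8 = -9107/8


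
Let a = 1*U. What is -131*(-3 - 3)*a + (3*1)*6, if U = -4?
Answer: -3126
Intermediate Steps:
a = -4 (a = 1*(-4) = -4)
-131*(-3 - 3)*a + (3*1)*6 = -131*(-3 - 3)*(-4) + (3*1)*6 = -(-786)*(-4) + 3*6 = -131*24 + 18 = -3144 + 18 = -3126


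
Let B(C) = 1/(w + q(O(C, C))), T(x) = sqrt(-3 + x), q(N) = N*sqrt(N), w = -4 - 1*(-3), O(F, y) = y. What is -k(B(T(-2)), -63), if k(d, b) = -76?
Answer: 76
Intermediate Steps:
w = -1 (w = -4 + 3 = -1)
q(N) = N**(3/2)
B(C) = 1/(-1 + C**(3/2))
-k(B(T(-2)), -63) = -1*(-76) = 76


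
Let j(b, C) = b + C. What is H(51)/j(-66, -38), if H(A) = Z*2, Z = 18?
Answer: -9/26 ≈ -0.34615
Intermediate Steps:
j(b, C) = C + b
H(A) = 36 (H(A) = 18*2 = 36)
H(51)/j(-66, -38) = 36/(-38 - 66) = 36/(-104) = 36*(-1/104) = -9/26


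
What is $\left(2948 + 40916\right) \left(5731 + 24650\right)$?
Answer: $1332632184$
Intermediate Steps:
$\left(2948 + 40916\right) \left(5731 + 24650\right) = 43864 \cdot 30381 = 1332632184$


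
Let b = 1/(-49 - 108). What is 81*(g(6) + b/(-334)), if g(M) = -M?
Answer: -25484787/52438 ≈ -486.00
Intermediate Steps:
b = -1/157 (b = 1/(-157) = -1/157 ≈ -0.0063694)
81*(g(6) + b/(-334)) = 81*(-1*6 - 1/157/(-334)) = 81*(-6 - 1/157*(-1/334)) = 81*(-6 + 1/52438) = 81*(-314627/52438) = -25484787/52438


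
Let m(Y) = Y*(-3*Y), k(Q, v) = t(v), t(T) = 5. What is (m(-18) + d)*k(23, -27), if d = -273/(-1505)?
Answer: -208941/43 ≈ -4859.1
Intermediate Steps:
k(Q, v) = 5
d = 39/215 (d = -273*(-1/1505) = 39/215 ≈ 0.18140)
m(Y) = -3*Y²
(m(-18) + d)*k(23, -27) = (-3*(-18)² + 39/215)*5 = (-3*324 + 39/215)*5 = (-972 + 39/215)*5 = -208941/215*5 = -208941/43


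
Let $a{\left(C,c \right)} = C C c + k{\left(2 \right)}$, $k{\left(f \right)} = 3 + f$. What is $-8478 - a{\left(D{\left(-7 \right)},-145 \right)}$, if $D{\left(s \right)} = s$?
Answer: $-1378$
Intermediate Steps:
$a{\left(C,c \right)} = 5 + c C^{2}$ ($a{\left(C,c \right)} = C C c + \left(3 + 2\right) = C^{2} c + 5 = c C^{2} + 5 = 5 + c C^{2}$)
$-8478 - a{\left(D{\left(-7 \right)},-145 \right)} = -8478 - \left(5 - 145 \left(-7\right)^{2}\right) = -8478 - \left(5 - 7105\right) = -8478 - -7100 = -8478 + 7100 = -1378$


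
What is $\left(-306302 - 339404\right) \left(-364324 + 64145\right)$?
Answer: $193827381374$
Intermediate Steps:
$\left(-306302 - 339404\right) \left(-364324 + 64145\right) = \left(-645706\right) \left(-300179\right) = 193827381374$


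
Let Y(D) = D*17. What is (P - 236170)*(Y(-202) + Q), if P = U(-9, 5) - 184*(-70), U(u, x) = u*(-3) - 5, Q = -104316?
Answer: 24057127000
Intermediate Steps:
U(u, x) = -5 - 3*u (U(u, x) = -3*u - 5 = -5 - 3*u)
P = 12902 (P = (-5 - 3*(-9)) - 184*(-70) = (-5 + 27) + 12880 = 22 + 12880 = 12902)
Y(D) = 17*D
(P - 236170)*(Y(-202) + Q) = (12902 - 236170)*(17*(-202) - 104316) = -223268*(-3434 - 104316) = -223268*(-107750) = 24057127000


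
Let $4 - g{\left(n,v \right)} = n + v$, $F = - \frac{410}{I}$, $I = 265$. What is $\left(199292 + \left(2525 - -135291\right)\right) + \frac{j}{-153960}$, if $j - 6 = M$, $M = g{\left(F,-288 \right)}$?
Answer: $\frac{229230067597}{679990} \approx 3.3711 \cdot 10^{5}$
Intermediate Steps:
$F = - \frac{82}{53}$ ($F = - \frac{410}{265} = \left(-410\right) \frac{1}{265} = - \frac{82}{53} \approx -1.5472$)
$g{\left(n,v \right)} = 4 - n - v$ ($g{\left(n,v \right)} = 4 - \left(n + v\right) = 4 - n - v$)
$M = \frac{15558}{53}$ ($M = 4 - - \frac{82}{53} - -288 = 4 + \frac{82}{53} + 288 = \frac{15558}{53} \approx 293.55$)
$j = \frac{15876}{53}$ ($j = 6 + \frac{15558}{53} = \frac{15876}{53} \approx 299.55$)
$\left(199292 + \left(2525 - -135291\right)\right) + \frac{j}{-153960} = \left(199292 + \left(2525 - -135291\right)\right) + \frac{15876}{53 \left(-153960\right)} = \left(199292 + \left(2525 + 135291\right)\right) + \frac{15876}{53} \left(- \frac{1}{153960}\right) = \left(199292 + 137816\right) - \frac{1323}{679990} = 337108 - \frac{1323}{679990} = \frac{229230067597}{679990}$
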